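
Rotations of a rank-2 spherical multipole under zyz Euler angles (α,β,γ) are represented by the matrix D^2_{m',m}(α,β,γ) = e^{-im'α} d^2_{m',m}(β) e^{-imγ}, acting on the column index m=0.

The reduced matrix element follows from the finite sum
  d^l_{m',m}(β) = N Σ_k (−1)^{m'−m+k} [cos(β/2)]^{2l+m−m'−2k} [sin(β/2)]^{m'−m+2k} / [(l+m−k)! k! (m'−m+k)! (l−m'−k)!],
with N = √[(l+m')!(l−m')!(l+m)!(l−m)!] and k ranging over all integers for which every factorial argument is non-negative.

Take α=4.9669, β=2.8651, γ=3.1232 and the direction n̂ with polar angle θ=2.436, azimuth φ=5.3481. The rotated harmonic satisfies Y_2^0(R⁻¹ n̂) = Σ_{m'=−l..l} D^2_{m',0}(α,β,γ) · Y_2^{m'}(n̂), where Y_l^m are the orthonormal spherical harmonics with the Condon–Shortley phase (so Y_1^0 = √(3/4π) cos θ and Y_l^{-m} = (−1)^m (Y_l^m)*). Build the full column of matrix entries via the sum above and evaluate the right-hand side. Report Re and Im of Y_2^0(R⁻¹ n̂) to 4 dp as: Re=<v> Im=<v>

Need the full column D^2_{m',0} for m'=−2..2 at α=4.9669, β=2.8651, γ=3.1232.
cos(β/2)=0.137806, sin(β/2)=0.990459
d^2_{-2,0}: single k=2 term ⇒ +0.045634;  D = -0.039848-0.022238i
d^2_{-1,0}: k∈[1..2] ⇒ +0.006349 -0.327986 = -0.321636;  D = -0.080979+0.311275i
d^2_{0,0}: k∈[0..2] ⇒ +0.000361 -0.074520 +0.962379 = +0.888220;  D = +0.888220+0.000000i
d^2_{1,0}: k∈[0..1] ⇒ -0.006349 +0.327986 = +0.321636;  D = +0.080979+0.311275i
d^2_{2,0}: single k=0 term ⇒ +0.045634;  D = -0.039848+0.022238i
Y_2^{m'}(θ=2.436,φ=5.3481) and Σ D·Y over m':
  (-0.0398-0.0222i)·(-0.0479+0.1552i)  (-0.0810+0.3113i)·(-0.2264-0.3069i)  (+0.8882+0.0000i)·(+0.2329+0.0000i)  (+0.0810+0.3113i)·(+0.2264-0.3069i)  (-0.0398+0.0222i)·(-0.0479-0.1552i)
Y_2^0(R⁻¹ n̂) = +0.445287-0.000000i

Re=0.4453 Im=0.0000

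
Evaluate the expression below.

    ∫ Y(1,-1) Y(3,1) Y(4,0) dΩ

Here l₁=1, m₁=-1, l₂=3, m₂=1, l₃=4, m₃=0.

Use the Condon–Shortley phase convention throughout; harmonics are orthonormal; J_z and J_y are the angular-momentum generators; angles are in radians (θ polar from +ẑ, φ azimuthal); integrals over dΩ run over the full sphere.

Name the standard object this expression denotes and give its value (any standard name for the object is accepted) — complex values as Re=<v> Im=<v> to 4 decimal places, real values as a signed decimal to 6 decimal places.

Gaunt coefficient, +0.150786

This is a Gaunt coefficient — the integral of a triple product of spherical harmonics over the sphere.
Checks pass: Σm=0; 8 even; l₃=4∈[2,4].
(2·1+1)(2·3+1)(2·4+1) = 189
Δ: 0! 2! 6! / 9! → 1/252
sum: t=0:+1/36 = 1/36
3j²(1 3 4; 0 0 0) = Δ·Π!·Σ² = 4/63  (sign +1)
sum: t=0:+1/96 = 1/96
3j²(1 3 4; -1 1 0) = Δ·Π!·Σ² = 1/42  (sign +1)
combine: 4πI² = 189·4/63·1/42 = 2/7
take √, sign +1: I = 0.15078601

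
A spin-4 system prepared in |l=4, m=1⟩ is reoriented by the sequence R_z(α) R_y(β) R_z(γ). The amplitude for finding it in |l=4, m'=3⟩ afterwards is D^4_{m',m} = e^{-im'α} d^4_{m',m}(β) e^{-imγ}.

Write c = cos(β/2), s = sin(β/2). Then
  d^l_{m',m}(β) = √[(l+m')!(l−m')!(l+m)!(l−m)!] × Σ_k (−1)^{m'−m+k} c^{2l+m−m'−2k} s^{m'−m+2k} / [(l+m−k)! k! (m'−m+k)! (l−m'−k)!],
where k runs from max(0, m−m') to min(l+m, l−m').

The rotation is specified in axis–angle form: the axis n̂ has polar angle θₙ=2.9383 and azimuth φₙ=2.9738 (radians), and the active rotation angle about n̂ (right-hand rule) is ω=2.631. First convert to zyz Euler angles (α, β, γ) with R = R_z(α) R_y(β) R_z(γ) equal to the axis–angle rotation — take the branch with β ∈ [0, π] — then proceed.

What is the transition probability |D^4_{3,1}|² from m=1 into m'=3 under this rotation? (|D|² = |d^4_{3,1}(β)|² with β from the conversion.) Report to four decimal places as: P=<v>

P=0.0634

Axis–angle → zyz. n̂ = (sinθₙcosφₙ, sinθₙsinφₙ, cosθₙ) = (-0.199060, +0.033718, -0.979407), ω = 2.6310.
R = I cosω + sinω [n̂]ₓ + (1−cosω) n̂n̂ᵀ gives
  R = [-0.798259, +0.466063, +0.381533; -0.491198, -0.870326, +0.035444; +0.348577, -0.159114, +0.923676]
β = atan2(√(R₁₃²+R₂₃²), R₃₃) = 0.393232; α = atan2(R₂₃, R₁₃) mod 2π = 0.092634; γ = atan2(R₃₂, −R₃₁) mod 2π = 3.569812
D^4_{3,1}(0.0926,0.3932,3.5698) = e^{-i·3·0.0926}·d^4_{3,1}(0.3932)·e^{-i·1·3.5698}. Compute d first:
With c≡cos(β/2)=0.980733 and s≡sin(β/2)=0.195352, N=[5040·1·120·6]^{1/2}=1904.940944
k∈{0,1} keeps every argument non-negative
  k=0: (−1)^2·1904.9409/(240)·0.9807^6·0.1954^2 = +0.269531
  k=1: (−1)^3·1904.9409/(144)·0.9807^4·0.1954^4 = -0.017823
d^4_{3,1}(0.3932) = +0.269531 -0.017823 = +0.251708
|D^4_{3,1}|² = |d^4_{3,1}(β)|² = (+0.251708)² = 0.063357 (the z-rotation phases have unit modulus)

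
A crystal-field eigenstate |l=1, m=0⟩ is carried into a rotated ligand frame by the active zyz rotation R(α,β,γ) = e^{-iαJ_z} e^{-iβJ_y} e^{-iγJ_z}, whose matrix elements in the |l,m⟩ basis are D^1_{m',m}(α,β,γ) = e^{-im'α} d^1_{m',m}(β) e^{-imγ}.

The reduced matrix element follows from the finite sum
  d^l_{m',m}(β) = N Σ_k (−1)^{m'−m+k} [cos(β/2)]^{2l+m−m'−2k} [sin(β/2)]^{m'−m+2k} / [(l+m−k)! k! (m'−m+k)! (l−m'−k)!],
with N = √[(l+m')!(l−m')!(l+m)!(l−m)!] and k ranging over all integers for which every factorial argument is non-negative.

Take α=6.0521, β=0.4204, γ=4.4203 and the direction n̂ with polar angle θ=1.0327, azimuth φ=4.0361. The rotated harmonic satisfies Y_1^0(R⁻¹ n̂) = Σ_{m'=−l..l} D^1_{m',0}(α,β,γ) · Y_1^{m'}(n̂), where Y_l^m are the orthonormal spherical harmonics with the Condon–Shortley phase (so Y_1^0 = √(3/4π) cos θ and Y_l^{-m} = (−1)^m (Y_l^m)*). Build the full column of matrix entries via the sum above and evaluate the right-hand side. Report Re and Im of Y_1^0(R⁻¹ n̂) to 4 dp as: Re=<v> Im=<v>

Re=0.1549 Im=0.0000

Need the full column D^1_{m',0} for m'=−1..1 at α=6.0521, β=0.4204, γ=4.4203.
cos(β/2)=0.977989, sin(β/2)=0.208656
d^1_{-1,0}: single k=1 term ⇒ +0.288588;  D = +0.280917-0.066097i
d^1_{0,0}: k∈[0..1] ⇒ +0.956463 -0.043537 = +0.912926;  D = +0.912926+0.000000i
d^1_{1,0}: single k=0 term ⇒ -0.288588;  D = -0.280917-0.066097i
Y_1^{m'}(θ=1.0327,φ=4.0361) and Σ D·Y over m':
  (+0.2809-0.0661i)·(-0.1857+0.2314i)  (+0.9129+0.0000i)·(+0.2504+0.0000i)  (-0.2809-0.0661i)·(+0.1857+0.2314i)
Y_1^0(R⁻¹ n̂) = +0.154866+0.000000i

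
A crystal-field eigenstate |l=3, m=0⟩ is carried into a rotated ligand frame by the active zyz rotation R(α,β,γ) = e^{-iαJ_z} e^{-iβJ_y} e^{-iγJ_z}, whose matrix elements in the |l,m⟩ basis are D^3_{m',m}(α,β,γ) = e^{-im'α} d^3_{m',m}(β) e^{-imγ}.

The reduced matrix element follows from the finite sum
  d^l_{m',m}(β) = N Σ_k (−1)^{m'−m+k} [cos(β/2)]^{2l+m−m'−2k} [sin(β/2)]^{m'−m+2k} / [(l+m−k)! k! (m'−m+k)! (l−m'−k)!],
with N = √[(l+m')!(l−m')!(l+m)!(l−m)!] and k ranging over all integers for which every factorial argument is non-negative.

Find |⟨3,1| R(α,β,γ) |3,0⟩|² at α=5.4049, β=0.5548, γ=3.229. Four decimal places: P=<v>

D^3_{1,0}(5.4049,0.5548,3.2290) = e^{-i·1·5.4049}·d^3_{1,0}(0.5548)·e^{-i·0·3.2290}. Compute d first:
With c≡cos(β/2)=0.961771 and s≡sin(β/2)=0.273856, N=[24·2·6·6]^{1/2}=41.569219
Admissible k: 0..2 (factorial args all ≥0)
  k=0: (−1)^1·41.5692/(12)·0.9618^5·0.2739^1 = -0.780676
  k=1: (−1)^2·41.5692/(4)·0.9618^3·0.2739^3 = +0.189886
  k=2: (−1)^3·41.5692/(12)·0.9618^1·0.2739^5 = -0.005132
d^3_{1,0}(0.5548) = -0.780676 +0.189886 -0.005132 = -0.595921
|D^3_{1,0}|² = |d^3_{1,0}(β)|² = (-0.595921)² = 0.355122 (the z-rotation phases have unit modulus)

P=0.3551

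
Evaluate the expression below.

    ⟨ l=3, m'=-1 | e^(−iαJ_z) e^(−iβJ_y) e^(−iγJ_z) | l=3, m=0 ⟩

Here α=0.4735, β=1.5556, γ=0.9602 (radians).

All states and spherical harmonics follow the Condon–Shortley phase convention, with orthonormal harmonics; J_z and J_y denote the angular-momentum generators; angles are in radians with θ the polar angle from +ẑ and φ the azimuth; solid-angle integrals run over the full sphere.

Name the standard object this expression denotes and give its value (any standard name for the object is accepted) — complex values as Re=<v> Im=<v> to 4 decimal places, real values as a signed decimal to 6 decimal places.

This is a Wigner D-matrix element — the rotation-matrix element ⟨l m'| R(α,β,γ) |l m⟩ in the angular-momentum basis.
D^3_{-1,0}(0.4735,1.5556,0.9602) = e^{-i·-1·0.4735}·d^3_{-1,0}(1.5556)·e^{-i·0·0.9602}. Compute d first:
c=cos(1.555600/2)=0.712459, s=sin(1.555600/2)=0.701714; N=√[2·24·6·6]=41.569219
k: max(0,(0)−(-1))=1 … min(3+(0),3−(-1))=3
  k=1: (−1)^0·41.5692/(12)·0.7125^5·0.7017^1 = +0.446221
  k=2: (−1)^1·41.5692/(4)·0.7125^3·0.7017^3 = -1.298588
  k=3: (−1)^2·41.5692/(12)·0.7125^1·0.7017^5 = +0.419904
d^3_{-1,0}(1.5556) = +0.446221 -1.298588 +0.419904 = -0.432463
Attach z-rotation phases: D = e^{-i(-1)(0.4735)}·(-0.432463)·e^{-i(0)(0.9602)} = -0.384882-0.197205i

Wigner D-matrix element, Re=-0.3849 Im=-0.1972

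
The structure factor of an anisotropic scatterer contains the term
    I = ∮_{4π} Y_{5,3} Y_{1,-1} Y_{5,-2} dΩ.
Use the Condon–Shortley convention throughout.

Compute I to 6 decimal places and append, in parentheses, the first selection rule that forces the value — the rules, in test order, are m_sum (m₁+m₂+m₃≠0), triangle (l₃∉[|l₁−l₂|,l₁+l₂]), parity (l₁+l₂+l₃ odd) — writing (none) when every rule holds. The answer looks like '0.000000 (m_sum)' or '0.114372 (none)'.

0.000000 (parity)

Σlᵢ=11 odd — θ-integrand is odd under cosθ→−cosθ; I=0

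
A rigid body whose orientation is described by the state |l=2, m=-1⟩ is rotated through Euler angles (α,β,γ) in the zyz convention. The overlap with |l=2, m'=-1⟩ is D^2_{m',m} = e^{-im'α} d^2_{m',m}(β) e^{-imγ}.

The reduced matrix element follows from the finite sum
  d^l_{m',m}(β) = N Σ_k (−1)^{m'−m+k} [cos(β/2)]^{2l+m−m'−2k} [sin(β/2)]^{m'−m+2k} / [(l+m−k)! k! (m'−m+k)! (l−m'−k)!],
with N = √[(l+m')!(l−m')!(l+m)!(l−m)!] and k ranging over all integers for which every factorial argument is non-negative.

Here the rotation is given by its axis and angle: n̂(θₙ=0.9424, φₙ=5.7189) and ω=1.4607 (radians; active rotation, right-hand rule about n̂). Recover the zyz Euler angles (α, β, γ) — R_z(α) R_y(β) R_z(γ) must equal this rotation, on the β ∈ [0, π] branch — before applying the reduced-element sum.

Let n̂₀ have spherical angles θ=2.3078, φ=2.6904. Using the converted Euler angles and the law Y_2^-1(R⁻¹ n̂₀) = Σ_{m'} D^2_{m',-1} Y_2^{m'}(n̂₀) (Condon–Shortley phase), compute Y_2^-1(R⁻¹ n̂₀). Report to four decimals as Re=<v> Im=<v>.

Re=0.3147 Im=0.1417

Axis–angle → zyz. n̂ = (sinθₙcosφₙ, sinθₙsinφₙ, cosθₙ) = (+0.683557, -0.432648, +0.587848), ω = 1.4607.
R = I cosω + sinω [n̂]ₓ + (1−cosω) n̂n̂ᵀ gives
  R = [+0.525786, -0.847534, -0.072351; +0.321044, +0.276491, -0.905805; +0.787706, +0.453032, +0.417471]
β = atan2(√(R₁₃²+R₂₃²), R₃₃) = 1.140136; α = atan2(R₂₃, R₁₃) mod 2π = 4.632684; γ = atan2(R₃₂, −R₃₁) mod 2π = 2.619662
Need the full column D^2_{m',-1} for m'=−2..2 at α=4.6327, β=1.1401, γ=2.6197.
cos(β/2)=0.841864, sin(β/2)=0.539689
d^2_{-2,-1}: single k=1 term ⇒ +0.644021;  D = +0.500230-0.405627i
d^2_{-1,-1}: k∈[0..1] ⇒ +0.502306 -0.619289 = -0.116983;  D = -0.066211-0.096442i
d^2_{0,-1}: k∈[0..1] ⇒ -0.788761 +0.324152 = -0.464609;  D = +0.402750-0.231633i
d^2_{1,-1}: k∈[0..1] ⇒ +0.619289 -0.084835 = +0.534454;  D = -0.228721-0.483040i
d^2_{2,-1}: single k=0 term ⇒ -0.264669;  D = -0.247467+0.093860i
Y_2^{m'}(θ=2.3078,φ=2.6904) and Σ D·Y over m':
  (+0.5002-0.4056i)·(+0.1313+0.1662i)  (-0.0662-0.0964i)·(+0.3460+0.1676i)  (+0.4028-0.2316i)·(+0.1120+0.0000i)  (-0.2287-0.4830i)·(-0.3460+0.1676i)  (-0.2475+0.0939i)·(+0.1313-0.1662i)
Y_2^-1(R⁻¹ n̂) = +0.314676+0.141741i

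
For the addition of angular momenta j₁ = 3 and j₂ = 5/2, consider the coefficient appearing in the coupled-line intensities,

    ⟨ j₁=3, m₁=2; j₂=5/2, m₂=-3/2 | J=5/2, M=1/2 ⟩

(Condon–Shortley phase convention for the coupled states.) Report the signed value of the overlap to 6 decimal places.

+0.267261  (= +√(1/14))

triangle: 3!*3!*2!/9! = 72/362880
(j±m)!: 5!*1!*1!*4!*3!*2! = 34560
prefactor² = (2J+1)*Δ*N² = 288/7
  k=0: +1/(0!*3!*1!*1!*2!*1!) = 1/12
  k=1: −1/(1!*2!*0!*0!*3!*2!) = -1/24
Σ = 1/24  ⇒  CG² = 288/7*(1/24)² = 1/14
CG = +√(1/14) = +0.267261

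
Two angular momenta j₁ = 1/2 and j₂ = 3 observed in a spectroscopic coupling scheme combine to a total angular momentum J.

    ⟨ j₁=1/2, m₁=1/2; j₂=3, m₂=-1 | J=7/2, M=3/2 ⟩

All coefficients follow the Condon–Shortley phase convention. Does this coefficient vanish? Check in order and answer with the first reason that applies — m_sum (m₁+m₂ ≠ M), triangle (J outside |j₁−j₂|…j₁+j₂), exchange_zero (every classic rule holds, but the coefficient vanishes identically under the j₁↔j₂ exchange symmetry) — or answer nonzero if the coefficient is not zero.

m-sum: m₁+m₂ = 1/2+(-1) = -1/2, M = 3/2  ✗ ⇒ coefficient is 0

m_sum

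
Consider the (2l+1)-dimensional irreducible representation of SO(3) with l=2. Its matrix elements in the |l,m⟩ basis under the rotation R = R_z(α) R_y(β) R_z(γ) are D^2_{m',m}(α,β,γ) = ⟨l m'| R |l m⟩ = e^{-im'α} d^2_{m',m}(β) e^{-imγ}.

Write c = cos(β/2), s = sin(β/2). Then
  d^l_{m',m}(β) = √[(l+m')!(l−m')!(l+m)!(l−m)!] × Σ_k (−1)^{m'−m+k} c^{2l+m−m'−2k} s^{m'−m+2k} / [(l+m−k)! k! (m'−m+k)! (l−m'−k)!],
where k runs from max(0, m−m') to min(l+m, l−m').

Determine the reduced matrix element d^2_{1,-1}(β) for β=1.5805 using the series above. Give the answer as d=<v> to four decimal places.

d=0.4951

d^2_{1,-1}(β=1.5805) via the finite sum:
With c≡cos(β/2)=0.703668 and s≡sin(β/2)=0.710529, N=[6·1·1·6]^{1/2}=6.000000
Admissible k: 0..1 (factorial args all ≥0)
  k=0: (−1)^2·6.0000/(2)·0.7037^2·0.7105^2 = +0.749929
  k=1: (−1)^3·6.0000/(6)·0.7037^0·0.7105^4 = -0.254875
d^2_{1,-1}(1.5805) = +0.749929 -0.254875 = +0.495054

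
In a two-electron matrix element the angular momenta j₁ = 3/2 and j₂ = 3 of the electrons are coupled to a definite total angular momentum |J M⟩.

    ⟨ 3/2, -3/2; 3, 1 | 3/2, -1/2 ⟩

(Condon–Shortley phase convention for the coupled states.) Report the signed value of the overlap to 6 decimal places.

−√(4/35) = -0.338062

j₁+j₂−J=3  J+j₁−j₂=0  J−j₁+j₂=3  j₁+j₂+J+1=7
(j₁±m₁, j₂±m₂, J±M) = (0,3,4,2,1,2)
P² = 576/35
sum k=3..3:
  [3] −1/12 = -1/12
S = -1/12
C² = P²·S² = 4/35 ; C = -0.338062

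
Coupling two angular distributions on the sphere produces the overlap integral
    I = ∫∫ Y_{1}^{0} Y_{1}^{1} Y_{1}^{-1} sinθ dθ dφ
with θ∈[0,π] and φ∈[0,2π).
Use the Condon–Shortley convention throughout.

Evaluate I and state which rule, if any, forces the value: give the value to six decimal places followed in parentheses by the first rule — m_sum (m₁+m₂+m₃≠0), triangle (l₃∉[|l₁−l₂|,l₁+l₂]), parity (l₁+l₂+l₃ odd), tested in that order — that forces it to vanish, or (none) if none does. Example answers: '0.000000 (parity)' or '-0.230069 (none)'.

0.000000 (parity)

l₁+l₂+l₃=3 is odd: 3j(l;000)=0 ⇒ I=0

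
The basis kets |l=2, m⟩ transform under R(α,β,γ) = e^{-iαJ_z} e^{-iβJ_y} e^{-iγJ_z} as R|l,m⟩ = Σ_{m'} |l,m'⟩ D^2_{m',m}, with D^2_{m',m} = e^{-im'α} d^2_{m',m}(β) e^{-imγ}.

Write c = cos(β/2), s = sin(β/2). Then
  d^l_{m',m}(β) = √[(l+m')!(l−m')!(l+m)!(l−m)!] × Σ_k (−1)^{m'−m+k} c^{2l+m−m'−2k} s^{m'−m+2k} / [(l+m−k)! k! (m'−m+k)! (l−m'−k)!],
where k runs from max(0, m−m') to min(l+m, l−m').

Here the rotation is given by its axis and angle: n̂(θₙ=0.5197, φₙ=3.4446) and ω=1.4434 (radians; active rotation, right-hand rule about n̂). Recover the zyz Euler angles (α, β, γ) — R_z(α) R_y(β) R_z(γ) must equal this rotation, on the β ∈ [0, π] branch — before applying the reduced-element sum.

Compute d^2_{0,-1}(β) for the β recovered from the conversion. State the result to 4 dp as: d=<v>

d=-0.5957

Axis–angle → zyz. n̂ = (sinθₙcosφₙ, sinθₙsinφₙ, cosθₙ) = (-0.473995, -0.148187, +0.867968), ω = 1.4434.
R = I cosω + sinω [n̂]ₓ + (1−cosω) n̂n̂ᵀ gives
  R = [+0.323179, -0.799618, -0.506129; +0.922250, +0.146221, +0.357874; -0.212156, -0.582434, +0.784704]
β = atan2(√(R₁₃²+R₂₃²), R₃₃) = 0.668578; α = atan2(R₂₃, R₁₃) mod 2π = 2.526130; γ = atan2(R₃₂, −R₃₁) mod 2π = 5.061708
d^2_{0,-1}(β=0.6686) via the finite sum:
c=cos(0.668578/2)=0.944644, s=sin(0.668578/2)=0.328098; N=√[2·2·1·6]=4.898979
k: max(0,(-1)−(0))=0 … min(2+(-1),2−(0))=1
  k=0: (−1)^1·4.8990/(2)·0.9446^3·0.3281^1 = -0.677459
  k=1: (−1)^2·4.8990/(2)·0.9446^1·0.3281^3 = +0.081725
d^2_{0,-1}(0.6686) = -0.677459 +0.081725 = -0.595734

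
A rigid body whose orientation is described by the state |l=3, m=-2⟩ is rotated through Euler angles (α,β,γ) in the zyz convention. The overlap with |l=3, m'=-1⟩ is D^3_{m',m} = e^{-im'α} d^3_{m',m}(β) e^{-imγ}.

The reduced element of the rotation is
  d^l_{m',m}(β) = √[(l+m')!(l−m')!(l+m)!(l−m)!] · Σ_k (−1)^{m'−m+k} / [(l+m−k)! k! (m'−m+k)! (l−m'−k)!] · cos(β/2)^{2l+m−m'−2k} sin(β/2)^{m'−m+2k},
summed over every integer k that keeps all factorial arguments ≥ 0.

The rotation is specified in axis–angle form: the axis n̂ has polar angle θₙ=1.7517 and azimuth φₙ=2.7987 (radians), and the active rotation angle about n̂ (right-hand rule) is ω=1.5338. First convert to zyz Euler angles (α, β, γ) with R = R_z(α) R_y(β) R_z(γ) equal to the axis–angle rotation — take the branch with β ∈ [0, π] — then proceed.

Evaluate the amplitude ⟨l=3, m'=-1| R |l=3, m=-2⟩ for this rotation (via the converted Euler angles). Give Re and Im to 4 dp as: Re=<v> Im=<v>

Re=-0.0574 Im=-0.3302

Axis–angle → zyz. n̂ = (sinθₙcosφₙ, sinθₙsinφₙ, cosθₙ) = (-0.926418, +0.330726, -0.179919), ω = 1.5338.
R = I cosω + sinω [n̂]ₓ + (1−cosω) n̂n̂ᵀ gives
  R = [+0.863492, -0.115262, +0.491015; -0.474853, +0.142322, +0.868481; -0.169985, -0.983086, +0.068161]
β = atan2(√(R₁₃²+R₂₃²), R₃₃) = 1.502582; α = atan2(R₂₃, R₁₃) mod 2π = 1.056228; γ = atan2(R₃₂, −R₃₁) mod 2π = 4.883606
First d^3_{-1,-2}(β=1.5026), then the phase factors e^{-i(-1)α} and e^{-i(-2)γ}:
Half-angle: c=0.730808, s=0.682583. N=√(2·24·1·120)=75.894664
k∈{0,1} keeps every argument non-negative
  k=0: (−1)^1·75.8947/(24)·0.7308^5·0.6826^1 = -0.449958
  k=1: (−1)^2·75.8947/(12)·0.7308^3·0.6826^3 = +0.785066
d^3_{-1,-2}(1.5026) = -0.449958 +0.785066 = +0.335108
D = (+0.492159+0.870505i)·(+0.335108)·(-0.941940-0.335781i) = -0.057399-0.330155i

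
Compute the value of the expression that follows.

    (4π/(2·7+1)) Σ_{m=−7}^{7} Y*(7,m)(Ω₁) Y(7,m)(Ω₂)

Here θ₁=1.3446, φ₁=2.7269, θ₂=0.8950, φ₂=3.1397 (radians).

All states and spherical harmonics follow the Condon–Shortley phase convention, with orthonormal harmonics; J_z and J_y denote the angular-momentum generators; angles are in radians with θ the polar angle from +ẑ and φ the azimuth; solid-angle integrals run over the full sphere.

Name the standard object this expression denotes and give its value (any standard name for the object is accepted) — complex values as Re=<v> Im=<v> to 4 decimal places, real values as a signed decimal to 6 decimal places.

This sum is the spherical-harmonic addition theorem: it equals the Legendre polynomial P_l(cos γ) of the angle γ between the two directions.
Expand P_7 via completeness: Σ_{m} conj(Y_{7,m}) at Ω₁ times Y_{7,m} at Ω₂ —
  term(m=-7) = (-0.035572, -0.009158)   from Y*(Ω₁)=(0.405568, 0.098710), Y(Ω₂)=(-0.087992, -0.001166)
  term(m=-6) = (-0.074676, -0.058532)   from Y*(Ω₁)=(-0.285382, -0.218500), Y(Ω₂)=(0.263965, 0.002998)
  term(m=-5) = (0.022911, 0.042625)   from Y*(Ω₁)=(-0.053780, -0.097822), Y(Ω₂)=(-0.433486, -0.004102)
  term(m=-4) = (0.009928, 0.123207)   from Y*(Ω₁)=(0.030599, 0.346921), Y(Ω₂)=(0.354907, 0.002687)
  term(m=-3) = (-0.000069, 0.000199)   from Y*(Ω₁)=(-0.001383, 0.004083), Y(Ω₂)=(0.048941, 0.000278)
  term(m=-2) = (-0.081346, 0.088165)   from Y*(Ω₁)=(0.221201, -0.241570), Y(Ω₂)=(-0.366234, -0.001386)
  term(m=-1) = (-0.003809, 0.001668)   from Y*(Ω₁)=(-0.033757, 0.014861), Y(Ω₂)=(0.112734, 0.000213)
  term(m=+0) = (-0.107144, -0.000000)   from Y*(Ω₁)=(-0.319375, -0.000000), Y(Ω₂)=(0.335481, 0.000000)
  term(m=+1) = (-0.003809, -0.001668)   from Y*(Ω₁)=(0.033757, 0.014861), Y(Ω₂)=(-0.112734, 0.000213)
  term(m=+2) = (-0.081346, -0.088165)   from Y*(Ω₁)=(0.221201, 0.241570), Y(Ω₂)=(-0.366234, 0.001386)
  term(m=+3) = (-0.000069, -0.000199)   from Y*(Ω₁)=(0.001383, 0.004083), Y(Ω₂)=(-0.048941, 0.000278)
  term(m=+4) = (0.009928, -0.123207)   from Y*(Ω₁)=(0.030599, -0.346921), Y(Ω₂)=(0.354907, -0.002687)
  term(m=+5) = (0.022911, -0.042625)   from Y*(Ω₁)=(0.053780, -0.097822), Y(Ω₂)=(0.433486, -0.004102)
  term(m=+6) = (-0.074676, 0.058532)   from Y*(Ω₁)=(-0.285382, 0.218500), Y(Ω₂)=(0.263965, -0.002998)
  term(m=+7) = (-0.035572, 0.009158)   from Y*(Ω₁)=(-0.405568, 0.098710), Y(Ω₂)=(0.087992, -0.001166)
Accumulated sum (-0.432409, 0.000000); after 4π/(2l+1) scaling, (-0.362254, 0.000000) ⇒ P_7 = -0.362254

Legendre polynomial (addition theorem), -0.362254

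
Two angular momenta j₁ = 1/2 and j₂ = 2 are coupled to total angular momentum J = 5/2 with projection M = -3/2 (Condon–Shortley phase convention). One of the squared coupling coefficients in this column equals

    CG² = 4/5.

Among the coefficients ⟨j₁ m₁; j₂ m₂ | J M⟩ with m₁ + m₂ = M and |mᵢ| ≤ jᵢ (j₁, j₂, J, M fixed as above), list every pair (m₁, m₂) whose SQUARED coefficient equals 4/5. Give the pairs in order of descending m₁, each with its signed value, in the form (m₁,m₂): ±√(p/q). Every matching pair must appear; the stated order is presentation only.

Admissible pairs with m₁+m₂ = M = -3/2: (-1/2,-1), (1/2,-2)
  (m₁,m₂)=(1/2,-2): CG² = 1/5, CG = +√(1/5)
  (m₁,m₂)=(-1/2,-1): CG² = 4/5, CG = +√(4/5)   ← matches the target
Pairs with CG² = 4/5: (-1/2,-1): +√(4/5)

(-1/2,-1): +√(4/5)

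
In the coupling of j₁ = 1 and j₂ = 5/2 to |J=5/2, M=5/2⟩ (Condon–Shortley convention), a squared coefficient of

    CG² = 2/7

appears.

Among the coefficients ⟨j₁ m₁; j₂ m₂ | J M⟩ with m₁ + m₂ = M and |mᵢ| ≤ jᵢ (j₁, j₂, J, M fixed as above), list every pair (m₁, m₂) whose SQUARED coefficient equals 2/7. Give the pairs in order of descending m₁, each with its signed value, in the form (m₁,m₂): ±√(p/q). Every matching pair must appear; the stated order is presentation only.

Admissible pairs with m₁+m₂ = M = 5/2: (0,5/2), (1,3/2)
  (m₁,m₂)=(1,3/2): CG² = 2/7, CG = +√(2/7)   ← matches the target
  (m₁,m₂)=(0,5/2): CG² = 5/7, CG = −√(5/7)
Pairs with CG² = 2/7: (1,3/2): +√(2/7)

(1,3/2): +√(2/7)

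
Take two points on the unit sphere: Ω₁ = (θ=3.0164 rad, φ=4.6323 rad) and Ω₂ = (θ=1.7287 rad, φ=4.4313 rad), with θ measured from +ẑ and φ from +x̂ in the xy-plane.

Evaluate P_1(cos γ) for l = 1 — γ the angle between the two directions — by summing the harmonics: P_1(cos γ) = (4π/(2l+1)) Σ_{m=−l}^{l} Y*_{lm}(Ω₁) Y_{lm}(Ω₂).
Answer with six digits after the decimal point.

0.276847

Addition theorem: P_1(cos γ) = (4π/3) Σ_m Y*_{lm}(Ω₁) Y_{lm}(Ω₂), m = −1…1:
  term(m=-1) = 0.01442 + 0.00294j   from Y*(Ω₁)=-0.00345 - 0.04300j, Y(Ω₂)=-0.09465 + 0.32781j
  term(m=+0) = 0.03725 + 0.00000j   from Y*(Ω₁)=-0.48478 + 0.00000j, Y(Ω₂)=-0.07683 + 0.00000j
  term(m=+1) = 0.01442 - 0.00294j   from Y*(Ω₁)=0.00345 - 0.04300j, Y(Ω₂)=0.09465 + 0.32781j
Σ over m = 0.06609 + 0.00000j; ×(4π/3) → 0.27685 + 0.00000j. Real part: 0.276847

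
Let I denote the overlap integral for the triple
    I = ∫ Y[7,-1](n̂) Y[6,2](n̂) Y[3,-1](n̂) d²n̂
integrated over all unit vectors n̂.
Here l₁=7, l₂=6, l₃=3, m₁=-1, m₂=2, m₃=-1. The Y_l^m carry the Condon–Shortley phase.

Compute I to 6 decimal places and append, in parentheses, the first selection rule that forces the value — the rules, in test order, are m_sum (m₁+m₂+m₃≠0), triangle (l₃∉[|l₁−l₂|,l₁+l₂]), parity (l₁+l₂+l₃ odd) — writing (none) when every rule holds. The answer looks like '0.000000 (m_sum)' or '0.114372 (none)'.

Rules hold: Σm=0, L=16 even, 1≤3≤13.
N = 15·13·7 = 1365
Δ = 10!·4!·2!/17! = 1/2042040
Racah Σ t=4..6: t=4:+1/207360 t=5:−1/57600 t=6:+1/207360 = -1/129600
⇒ 3j(7 6 3; 0 0 0)² = 168/12155, sgn +1
Racah Σ t=6..8: t=6:+1/138240 t=7:−1/181440 t=8:+1/3870720 = 23/11612160
⇒ 3j(7 6 3; -1 2 -1)² = 529/204204, sgn +1
4πI² = N·(3j₀)²·(3jₘ)² = 22218/454597
I = +1·√(0.0488741/4π) = 0.06236404
No selection rule forces the value: the integral is nonzero (none).

0.062364 (none)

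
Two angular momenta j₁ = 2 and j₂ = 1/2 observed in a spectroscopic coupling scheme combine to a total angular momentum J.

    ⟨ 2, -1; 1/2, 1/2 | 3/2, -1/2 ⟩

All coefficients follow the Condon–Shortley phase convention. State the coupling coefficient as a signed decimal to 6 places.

−√(3/5) ≈ -0.774597

√[4·1!3!0!/5! · 1!3!1!0!1!2!] = √(12/5)
  +(−1)^1/∏(1,0,2,0,1,0)! = -1/2  (running -1/2)
⟨..|..⟩ = √(12/5)·(-1/2) = -0.774597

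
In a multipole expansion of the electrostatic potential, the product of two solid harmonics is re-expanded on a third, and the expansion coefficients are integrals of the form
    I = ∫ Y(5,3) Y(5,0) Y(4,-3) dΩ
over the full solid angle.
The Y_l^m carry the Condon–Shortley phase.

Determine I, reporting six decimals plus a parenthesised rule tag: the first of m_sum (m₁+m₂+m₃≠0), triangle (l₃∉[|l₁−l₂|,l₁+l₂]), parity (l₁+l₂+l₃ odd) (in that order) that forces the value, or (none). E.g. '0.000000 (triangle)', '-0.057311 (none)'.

0.130198 (none)

m-sum 0 ✓  L=14 even ✓  0≤4≤10 ✓
Π(2lᵢ+1) = 11×11×9 = 1089
triangle coeff Δ(5,5,4) = 1/3153150
Σ_t [1,5]: t=1:−1/69120 t=2:+1/1728 t=3:−1/576 t=4:+1/1728 t=5:−1/69120 = -7/11520
(3j)²=2/143 [(5 5 4; 0 0 0)], sign=-1
Σ_t [1,2]: t=1:−1/17280 t=2:+1/6912 = 1/11520
(3j)²=2/143 [(5 5 4; 3 0 -3)], sign=-1
⇒ 4πI² = 36/169
I = (+1)√(36/169/(4π)) = 0.13019760
No selection rule forces the value: the integral is nonzero (none).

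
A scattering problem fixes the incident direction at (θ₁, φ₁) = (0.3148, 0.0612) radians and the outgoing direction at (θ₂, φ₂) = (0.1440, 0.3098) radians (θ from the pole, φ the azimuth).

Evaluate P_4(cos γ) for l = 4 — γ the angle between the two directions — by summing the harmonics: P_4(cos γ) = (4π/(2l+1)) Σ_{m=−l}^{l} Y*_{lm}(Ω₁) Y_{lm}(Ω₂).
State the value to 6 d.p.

0.846462

Term-by-term m-sum for l=4 (normalisation 4π/9 = 1.396263):
  m=-4: Y*=0.00395 + 0.00099j  Y=0.00006 - 0.00018j  product 0.00000 - 0.00000j
  m=-3: Y*=0.03473 + 0.00645j  Y=0.00219 - 0.00293j  product 0.00009 - 0.00009j
  m=-2: Y*=0.16962 + 0.02087j  Y=0.03284 - 0.02343j  product 0.00606 - 0.00329j
  m=-1: Y*=0.46279 + 0.02836j  Y=0.24673 - 0.07898j  product 0.11642 - 0.02955j
  m=+0: Y*=0.47465 + 0.00000j  Y=0.76072 + 0.00000j  product 0.36108 + 0.00000j
  m=+1: Y*=-0.46279 + 0.02836j  Y=-0.24673 - 0.07898j  product 0.11642 + 0.02955j
  m=+2: Y*=0.16962 - 0.02087j  Y=0.03284 + 0.02343j  product 0.00606 + 0.00329j
  m=+3: Y*=-0.03473 + 0.00645j  Y=-0.00219 - 0.00293j  product 0.00009 + 0.00009j
  m=+4: Y*=0.00395 - 0.00099j  Y=0.00006 + 0.00018j  product 0.00000 + 0.00000j
Total Σ_m = 0.60623 - 0.00000j. Multiply by 1.396263: 0.84646 - 0.00000j. P_4(cos γ) = 0.846462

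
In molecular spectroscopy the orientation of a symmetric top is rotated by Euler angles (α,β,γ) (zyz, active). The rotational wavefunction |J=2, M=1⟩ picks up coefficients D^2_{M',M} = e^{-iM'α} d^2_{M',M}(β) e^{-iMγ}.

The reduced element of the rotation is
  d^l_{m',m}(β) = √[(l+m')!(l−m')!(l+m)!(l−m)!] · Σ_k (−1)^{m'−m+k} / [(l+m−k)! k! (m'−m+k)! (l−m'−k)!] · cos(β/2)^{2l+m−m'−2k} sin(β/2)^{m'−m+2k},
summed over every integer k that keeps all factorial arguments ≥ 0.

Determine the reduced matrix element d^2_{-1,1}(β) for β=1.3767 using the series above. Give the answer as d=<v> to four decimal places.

d^2_{-1,1}(β=1.3767) via the finite sum:
Half-angle: c=0.772295, s=0.635264. N=√(1·6·6·1)=6.000000
k∈{2,3} keeps every argument non-negative
  k=2: (−1)^0·6.0000/(2)·0.7723^2·0.6353^2 = +0.722098
  k=3: (−1)^1·6.0000/(6)·0.7723^0·0.6353^4 = -0.162861
d^2_{-1,1}(1.3767) = +0.722098 -0.162861 = +0.559237

d=0.5592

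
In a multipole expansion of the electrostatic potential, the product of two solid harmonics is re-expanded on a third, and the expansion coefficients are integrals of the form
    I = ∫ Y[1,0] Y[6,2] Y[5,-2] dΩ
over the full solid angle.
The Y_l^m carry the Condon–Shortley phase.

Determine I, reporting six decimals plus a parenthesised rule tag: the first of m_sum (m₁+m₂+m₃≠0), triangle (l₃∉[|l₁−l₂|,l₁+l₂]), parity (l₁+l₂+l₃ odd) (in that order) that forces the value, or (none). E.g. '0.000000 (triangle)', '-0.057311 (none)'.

Rules hold: Σm=0, L=12 even, 5≤5≤7.
N = 3·13·11 = 429
Δ = 2!·0!·10!/13! = 1/858
Racah Σ t=1..1: t=1:−1/14400 = -1/14400
⇒ 3j(1 6 5; 0 0 0)² = 6/143, sgn +1
Racah Σ t=1..1: t=1:−1/30240 = -1/30240
⇒ 3j(1 6 5; 0 2 -2)² = 16/429, sgn +1
4πI² = N·(3j₀)²·(3jₘ)² = 96/143
I = +1·√(0.671329/4π) = 0.23113338
No selection rule forces the value: the integral is nonzero (none).

0.231133 (none)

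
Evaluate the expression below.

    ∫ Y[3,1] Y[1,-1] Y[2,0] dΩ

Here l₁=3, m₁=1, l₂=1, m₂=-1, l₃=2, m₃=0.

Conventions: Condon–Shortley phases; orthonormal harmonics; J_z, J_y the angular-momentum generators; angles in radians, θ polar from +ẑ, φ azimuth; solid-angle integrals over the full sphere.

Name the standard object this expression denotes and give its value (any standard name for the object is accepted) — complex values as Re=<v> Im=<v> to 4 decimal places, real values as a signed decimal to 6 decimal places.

Gaunt coefficient, -0.202301

This is a Gaunt coefficient — the integral of a triple product of spherical harmonics over the sphere.
Rules hold: Σm=0, L=6 even, 2≤2≤4.
N = 7·3·5 = 105
Δ = 2!·4!·0!/7! = 1/105
Racah Σ t=1..1: t=1:−1/4 = -1/4
⇒ 3j(3 1 2; 0 0 0)² = 3/35, sgn -1
Racah Σ t=0..0: t=0:+1/8 = 1/8
⇒ 3j(3 1 2; 1 -1 0)² = 2/35, sgn +1
4πI² = N·(3j₀)²·(3jₘ)² = 18/35
I = -1·√(0.514286/4π) = -0.20230066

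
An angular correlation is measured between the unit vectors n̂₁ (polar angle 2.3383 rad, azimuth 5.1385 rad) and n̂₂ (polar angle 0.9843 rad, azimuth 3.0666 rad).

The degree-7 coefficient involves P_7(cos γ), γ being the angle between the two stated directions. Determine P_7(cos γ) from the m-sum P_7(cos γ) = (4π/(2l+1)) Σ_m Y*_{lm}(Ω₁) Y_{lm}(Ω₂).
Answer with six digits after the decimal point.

-0.227687

Expand P_7 via completeness: Σ_{m} conj(Y_{7,m}) at Ω₁ times Y_{7,m} at Ω₂ —
  m=-7: Y*=-0.00791 - 0.04936j  Y=-0.12031 - 0.06968j  product -0.00249 + 0.00649j
  m=-6: Y*=-0.15045 + 0.09963j  Y=0.31126 + 0.15034j  product -0.06181 + 0.00839j
  m=-5: Y*=0.31612 + 0.19809j  Y=-0.40807 - 0.16061j  product -0.09718 - 0.13160j
  m=-4: Y*=0.05950 - 0.44256j  Y=0.18335 + 0.05671j  product 0.03601 - 0.07777j
  m=-3: Y*=-0.17444 + 0.05252j  Y=0.23675 + 0.05418j  product -0.04414 + 0.00298j
  m=-2: Y*=-0.17758 - 0.20305j  Y=-0.31341 - 0.04736j  product 0.04604 + 0.07205j
  m=-1: Y*=-0.13101 + 0.28863j  Y=-0.11871 - 0.00892j  product 0.01813 - 0.03310j
  m=+0: Y*=-0.18316 + 0.00000j  Y=0.33240 + 0.00000j  product -0.06088 + 0.00000j
  m=+1: Y*=0.13101 + 0.28863j  Y=0.11871 - 0.00892j  product 0.01813 + 0.03310j
  m=+2: Y*=-0.17758 + 0.20305j  Y=-0.31341 + 0.04736j  product 0.04604 - 0.07205j
  m=+3: Y*=0.17444 + 0.05252j  Y=-0.23675 + 0.05418j  product -0.04414 - 0.00298j
  m=+4: Y*=0.05950 + 0.44256j  Y=0.18335 - 0.05671j  product 0.03601 + 0.07777j
  m=+5: Y*=-0.31612 + 0.19809j  Y=0.40807 - 0.16061j  product -0.09718 + 0.13160j
  m=+6: Y*=-0.15045 - 0.09963j  Y=0.31126 - 0.15034j  product -0.06181 - 0.00839j
  m=+7: Y*=0.00791 - 0.04936j  Y=0.12031 - 0.06968j  product -0.00249 - 0.00649j
Accumulated sum -0.27178 + 0.00000j; after 4π/(2l+1) scaling, -0.22769 + 0.00000j ⇒ P_7 = -0.227687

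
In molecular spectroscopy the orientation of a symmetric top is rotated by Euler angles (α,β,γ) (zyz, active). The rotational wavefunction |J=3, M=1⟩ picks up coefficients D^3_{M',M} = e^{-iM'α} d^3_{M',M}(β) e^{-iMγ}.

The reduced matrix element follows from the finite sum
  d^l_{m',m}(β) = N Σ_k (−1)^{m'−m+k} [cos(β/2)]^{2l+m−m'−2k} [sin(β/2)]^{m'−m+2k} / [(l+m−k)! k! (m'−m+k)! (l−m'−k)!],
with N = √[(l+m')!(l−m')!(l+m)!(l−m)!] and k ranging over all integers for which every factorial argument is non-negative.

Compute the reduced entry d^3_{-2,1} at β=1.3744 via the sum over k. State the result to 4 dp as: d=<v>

d^3_{-2,1}(β=1.3744) via the finite sum:
c=cos(1.374400/2)=0.773025, s=sin(1.374400/2)=0.634375; N=√[1·120·24·2]=75.894664
k: max(0,(1)−(-2))=3 … min(3+(1),3−(-2))=4
  k=3: (−1)^0·75.8947/(12)·0.7730^3·0.6344^3 = +0.745847
  k=4: (−1)^1·75.8947/(24)·0.7730^1·0.6344^5 = -0.251145
d^3_{-2,1}(1.3744) = +0.745847 -0.251145 = +0.494702

d=0.4947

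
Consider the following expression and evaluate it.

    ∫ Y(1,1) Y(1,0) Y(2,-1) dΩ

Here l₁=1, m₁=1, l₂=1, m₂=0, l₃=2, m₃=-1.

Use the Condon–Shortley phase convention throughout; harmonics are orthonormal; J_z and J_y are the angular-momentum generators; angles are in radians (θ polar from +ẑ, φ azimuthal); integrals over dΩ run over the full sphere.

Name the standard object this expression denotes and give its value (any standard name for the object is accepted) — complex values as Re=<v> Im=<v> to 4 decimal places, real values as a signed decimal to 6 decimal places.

Gaunt coefficient, -0.218510

This is a Gaunt coefficient — the integral of a triple product of spherical harmonics over the sphere.
Rules hold: Σm=0, L=4 even, 0≤2≤2.
N = 3·3·5 = 45
Δ = 0!·2!·2!/5! = 1/30
Racah Σ t=0..0: t=0:+1/1 = 1/1
⇒ 3j(1 1 2; 0 0 0)² = 2/15, sgn +1
Racah Σ t=0..0: t=0:+1/2 = 1/2
⇒ 3j(1 1 2; 1 0 -1)² = 1/10, sgn -1
4πI² = N·(3j₀)²·(3jₘ)² = 3/5
I = -1·√(0.6/4π) = -0.21850969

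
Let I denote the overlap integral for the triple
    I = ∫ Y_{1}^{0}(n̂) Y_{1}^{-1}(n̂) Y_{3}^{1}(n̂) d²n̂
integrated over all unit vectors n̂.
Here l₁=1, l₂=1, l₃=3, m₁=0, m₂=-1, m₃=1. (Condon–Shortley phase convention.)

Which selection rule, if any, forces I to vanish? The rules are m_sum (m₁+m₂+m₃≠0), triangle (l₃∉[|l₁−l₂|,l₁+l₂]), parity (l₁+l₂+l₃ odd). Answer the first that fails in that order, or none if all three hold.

Σmᵢ = 0  ✓
l₃∈[|l₁−l₂|,l₁+l₂]=[0,2] required, l₃=3 fails  ✗
Σlᵢ = 5 ⇒ odd

triangle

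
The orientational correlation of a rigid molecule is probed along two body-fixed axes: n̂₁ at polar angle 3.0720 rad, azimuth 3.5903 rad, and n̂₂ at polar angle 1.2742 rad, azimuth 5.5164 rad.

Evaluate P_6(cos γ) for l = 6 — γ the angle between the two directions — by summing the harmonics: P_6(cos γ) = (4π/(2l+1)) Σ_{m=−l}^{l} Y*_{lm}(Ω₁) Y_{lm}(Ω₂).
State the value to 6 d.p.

Expand P_6 via completeness: Σ_{m} conj(Y_{6,m}) at Ω₁ times Y_{6,m} at Ω₂ —
  term(m=-6) = 0.00000 + 0.00000j   from Y*(Ω₁)=-0.00000 + 0.00000j, Y(Ω₂)=-0.04119 - 0.36726j
  term(m=-5) = 0.00000 - 0.00000j   from Y*(Ω₁)=-0.00000 + 0.00000j, Y(Ω₂)=-0.30116 - 0.24974j
  term(m=-4) = -0.00000 + 0.00000j   from Y*(Ω₁)=-0.00002 + 0.00008j, Y(Ω₂)=0.01797 - 0.00134j
  term(m=-3) = 0.00052 + 0.00029j   from Y*(Ω₁)=0.00039 + 0.00169j, Y(Ω₂)=0.22868 - 0.25576j
  term(m=-2) = 0.00166 - 0.00143j   from Y*(Ω₁)=0.01549 + 0.01941j, Y(Ω₂)=-0.00329 - 0.08834j
  term(m=-1) = 0.02400 + 0.06467j   from Y*(Ω₁)=0.20153 + 0.09703j, Y(Ω₂)=0.22209 + 0.21397j
  term(m=+0) = 0.11144 + 0.00000j   from Y*(Ω₁)=0.96603 + 0.00000j, Y(Ω₂)=0.11536 + 0.00000j
  term(m=+1) = 0.02400 - 0.06467j   from Y*(Ω₁)=-0.20153 + 0.09703j, Y(Ω₂)=-0.22209 + 0.21397j
  term(m=+2) = 0.00166 + 0.00143j   from Y*(Ω₁)=0.01549 - 0.01941j, Y(Ω₂)=-0.00329 + 0.08834j
  term(m=+3) = 0.00052 - 0.00029j   from Y*(Ω₁)=-0.00039 + 0.00169j, Y(Ω₂)=-0.22868 - 0.25576j
  term(m=+4) = -0.00000 - 0.00000j   from Y*(Ω₁)=-0.00002 - 0.00008j, Y(Ω₂)=0.01797 + 0.00134j
  term(m=+5) = 0.00000 + 0.00000j   from Y*(Ω₁)=0.00000 + 0.00000j, Y(Ω₂)=0.30116 - 0.24974j
  term(m=+6) = 0.00000 - 0.00000j   from Y*(Ω₁)=-0.00000 - 0.00000j, Y(Ω₂)=-0.04119 + 0.36726j
Accumulated sum 0.16380 - 0.00000j; after 4π/(2l+1) scaling, 0.15834 - 0.00000j ⇒ P_6 = 0.158337

0.158337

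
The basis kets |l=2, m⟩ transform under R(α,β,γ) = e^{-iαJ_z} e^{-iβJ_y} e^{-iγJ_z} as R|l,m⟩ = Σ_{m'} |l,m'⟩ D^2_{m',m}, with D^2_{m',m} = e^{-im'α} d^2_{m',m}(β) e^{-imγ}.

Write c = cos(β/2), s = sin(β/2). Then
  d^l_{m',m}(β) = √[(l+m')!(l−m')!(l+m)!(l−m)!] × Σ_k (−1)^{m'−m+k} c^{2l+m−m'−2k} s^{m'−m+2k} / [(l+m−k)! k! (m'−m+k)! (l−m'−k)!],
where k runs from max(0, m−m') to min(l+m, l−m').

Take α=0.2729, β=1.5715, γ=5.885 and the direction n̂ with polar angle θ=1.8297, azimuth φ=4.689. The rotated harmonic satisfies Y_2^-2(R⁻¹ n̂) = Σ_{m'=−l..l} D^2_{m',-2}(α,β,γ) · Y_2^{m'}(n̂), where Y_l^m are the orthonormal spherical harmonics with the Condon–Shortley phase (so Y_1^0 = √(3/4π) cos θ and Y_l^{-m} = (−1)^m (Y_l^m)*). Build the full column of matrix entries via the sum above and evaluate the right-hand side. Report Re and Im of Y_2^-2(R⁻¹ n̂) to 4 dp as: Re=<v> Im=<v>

Re=-0.0823 Im=0.3459

Need the full column D^2_{m',-2} for m'=−2..2 at α=0.2729, β=1.5715, γ=5.8850.
cos(β/2)=0.706858, sin(β/2)=0.707356
d^2_{-2,-2}: single k=0 term ⇒ +0.249648;  D = +0.241852-0.061902i
d^2_{-1,-2}: single k=0 term ⇒ -0.499648;  D = -0.432740+0.249769i
d^2_{0,-2}: single k=0 term ⇒ +0.612372;  D = +0.428235-0.437738i
d^2_{1,-2}: single k=0 term ⇒ -0.500352;  D = -0.240551+0.438733i
d^2_{2,-2}: single k=0 term ⇒ +0.250352;  D = +0.056740-0.243837i
Y_2^{m'}(θ=1.8297,φ=4.689) and Σ D·Y over m':
  (+0.2419-0.0619i)·(-0.3606-0.0169i)  (-0.4327+0.2498i)·(+0.0045-0.1911i)  (+0.4282-0.4377i)·(-0.2534+0.0000i)  (-0.2406+0.4387i)·(-0.0045-0.1911i)  (+0.0567-0.2438i)·(-0.3606+0.0169i)
Y_2^-2(R⁻¹ n̂) = -0.082349+0.345875i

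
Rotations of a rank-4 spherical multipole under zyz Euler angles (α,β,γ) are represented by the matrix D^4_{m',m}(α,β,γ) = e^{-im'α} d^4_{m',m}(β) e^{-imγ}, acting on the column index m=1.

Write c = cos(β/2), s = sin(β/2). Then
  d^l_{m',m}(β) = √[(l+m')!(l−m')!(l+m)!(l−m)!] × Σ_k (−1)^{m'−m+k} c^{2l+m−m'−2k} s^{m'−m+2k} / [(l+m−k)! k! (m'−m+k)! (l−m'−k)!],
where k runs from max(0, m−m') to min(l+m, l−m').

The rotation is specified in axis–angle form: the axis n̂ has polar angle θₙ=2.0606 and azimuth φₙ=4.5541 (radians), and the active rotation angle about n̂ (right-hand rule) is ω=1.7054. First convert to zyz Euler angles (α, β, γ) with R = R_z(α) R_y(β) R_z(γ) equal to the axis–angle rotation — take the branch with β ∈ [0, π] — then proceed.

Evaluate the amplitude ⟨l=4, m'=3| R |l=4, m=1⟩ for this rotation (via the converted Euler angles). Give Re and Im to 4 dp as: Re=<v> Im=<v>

Re=0.1282 Im=-0.1457

Axis–angle → zyz. n̂ = (sinθₙcosφₙ, sinθₙsinφₙ, cosθₙ) = (-0.139096, -0.871394, -0.470453), ω = 1.7054.
R = I cosω + sinω [n̂]ₓ + (1−cosω) n̂n̂ᵀ gives
  R = [-0.112254, +0.603670, -0.789292; -0.328724, +0.727029, +0.602801; +0.937731, +0.327126, +0.116829]
β = atan2(√(R₁₃²+R₂₃²), R₃₃) = 1.453699; α = atan2(R₂₃, R₁₃) mod 2π = 2.489366; γ = atan2(R₃₂, −R₃₁) mod 2π = 2.805944
Split into d^4_{3,1}(β=1.4537) × two z-phases.
c=cos(1.453699/2)=0.747272, s=sin(1.453699/2)=0.664519; N=√[5040·1·120·6]=1904.940944
The bounds max(0,m−m')=0 and min(l+m,l−m')=1 give 2 terms
  k=0: (−1)^2·1904.9409/(240)·0.7473^6·0.6645^2 = +0.610317
  k=1: (−1)^3·1904.9409/(144)·0.7473^4·0.6645^4 = -0.804381
d^4_{3,1}(1.4537) = +0.610317 -0.804381 = -0.194064
Attach z-rotation phases: D = e^{-i(3)(2.4894)}·(-0.194064)·e^{-i(1)(2.8059)} = +0.128186-0.145702i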